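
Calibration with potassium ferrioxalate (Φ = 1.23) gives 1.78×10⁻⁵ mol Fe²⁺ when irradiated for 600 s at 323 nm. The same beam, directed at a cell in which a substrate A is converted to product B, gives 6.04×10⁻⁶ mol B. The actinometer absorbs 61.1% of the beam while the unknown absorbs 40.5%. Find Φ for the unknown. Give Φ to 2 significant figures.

Φ = 0.63

Photons absorbed by the actinometer: 1.78×10⁻⁵ / 1.23 = 1.447×10⁻⁵ mol.
Incident flux: 1.447×10⁻⁵ / 0.611 = 2.368×10⁻⁵ einstein.
Absorbed by unknown: 0.405 × 2.368×10⁻⁵ = 9.590×10⁻⁶ mol.
Φ(unknown) = 6.04×10⁻⁶ / 9.590×10⁻⁶ = 0.63.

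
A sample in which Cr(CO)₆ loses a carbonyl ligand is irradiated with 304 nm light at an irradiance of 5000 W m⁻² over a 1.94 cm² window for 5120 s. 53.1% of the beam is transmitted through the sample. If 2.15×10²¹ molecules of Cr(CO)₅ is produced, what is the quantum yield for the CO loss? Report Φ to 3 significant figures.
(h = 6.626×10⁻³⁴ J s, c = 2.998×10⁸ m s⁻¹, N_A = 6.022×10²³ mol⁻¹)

Φ = 0.603

Product: 2.15×10²¹ / 6.022×10²³ = 0.003570 mol.
Photon energy at 304 nm: hc/λ = (6.626×10⁻³⁴)(2.998×10⁸)/(304×10⁻⁹) = 6.534×10⁻¹⁹ J.
Energy delivered: (5000 W m⁻²)(1.94×10⁻⁴ m²)(5120 s) = 4966 J.
Photons incident: 4966 / 6.534×10⁻¹⁹ = 7.600×10²¹, i.e. 7.600×10²¹/6.022×10²³ = 0.01262 mol.
Fraction absorbed: 1 − 53.1/100 = 0.4690.
Photons absorbed: 0.4690 × 0.01262 = 0.005919 mol.
Φ = 0.003570 mol / 0.005919 mol photons = 0.603.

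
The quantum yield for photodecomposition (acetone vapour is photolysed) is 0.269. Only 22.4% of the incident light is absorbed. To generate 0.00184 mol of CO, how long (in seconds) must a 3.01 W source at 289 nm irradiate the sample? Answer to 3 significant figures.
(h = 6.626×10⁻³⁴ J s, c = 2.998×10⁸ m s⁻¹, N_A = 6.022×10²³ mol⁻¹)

t ≈ 4200 s

Photons that must be absorbed: 0.00184 / 0.269 = 0.006840 mol.
Incident photons needed: 0.006840 / 0.224 = 0.03054 mol.
Photon energy: hc/λ = 6.874×10⁻¹⁹ J; per mole, 4.140×10⁵ J mol⁻¹.
Energy required: 0.03054 × 4.140×10⁵ = 1.264×10⁴ J.
Time: 1.264×10⁴ J / 3.01 W = 4200 s.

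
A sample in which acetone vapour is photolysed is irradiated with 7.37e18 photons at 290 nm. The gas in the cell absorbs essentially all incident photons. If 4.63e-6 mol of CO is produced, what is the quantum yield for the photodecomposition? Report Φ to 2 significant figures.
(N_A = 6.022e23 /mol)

Φ = 0.38

Moles of photons: 7.37e18 / 6.022e23 = 1.224e-5 mol.
Φ = 4.63e-6 mol / 1.224e-5 mol photons = 0.38.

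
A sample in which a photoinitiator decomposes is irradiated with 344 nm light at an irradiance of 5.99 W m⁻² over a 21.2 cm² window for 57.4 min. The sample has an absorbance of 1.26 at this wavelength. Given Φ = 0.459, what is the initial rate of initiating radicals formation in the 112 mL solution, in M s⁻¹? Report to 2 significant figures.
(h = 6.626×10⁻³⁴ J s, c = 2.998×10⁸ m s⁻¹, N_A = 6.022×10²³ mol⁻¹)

1.4×10⁻⁷ M s⁻¹

Photon energy at 344 nm: hc/λ = (6.626×10⁻³⁴)(2.998×10⁸)/(344×10⁻⁹) = 5.775×10⁻¹⁹ J.
Energy delivered: (5.99 W m⁻²)(21.2×10⁻⁴ m²)(3444 s) = 43.73 J.
Photons incident: 43.73 / 5.775×10⁻¹⁹ = 7.572×10¹⁹, i.e. 7.572×10¹⁹/6.022×10²³ = 1.257×10⁻⁴ mol.
Fraction absorbed: 1 − 10^(−1.26) = 0.9450.
Photons absorbed: 0.9450 × 1.257×10⁻⁴ = 1.188×10⁻⁴ mol.
Product formed: 0.459 × 1.188×10⁻⁴ = 5.453×10⁻⁵ mol.
Rate: 5.453×10⁻⁵ mol / (3444 s × 0.112 L) = 1.4×10⁻⁷ M s⁻¹.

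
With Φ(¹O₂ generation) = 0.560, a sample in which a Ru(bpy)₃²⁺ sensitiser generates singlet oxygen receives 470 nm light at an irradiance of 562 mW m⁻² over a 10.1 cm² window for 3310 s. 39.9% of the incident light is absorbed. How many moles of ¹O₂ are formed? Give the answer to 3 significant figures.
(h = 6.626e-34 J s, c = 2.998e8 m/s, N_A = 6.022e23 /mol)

1.65e-6 mol

Photon energy at 470 nm: hc/λ = (6.626e-34)(2.998e8)/(470e-9) = 4.227e-19 J.
Energy delivered: (562 mW m⁻²)(10.1e-4 m²)(3310 s) = 1.879 J.
Photons incident: 1.879 / 4.227e-19 = 4.445e18, i.e. 4.445e18/6.022e23 = 7.381e-6 mol.
Photons absorbed: 0.399 × 7.381e-6 = 2.945e-6 mol.
Product: Φ × n_abs = 0.560 × 2.945e-6 = 1.649e-6 mol.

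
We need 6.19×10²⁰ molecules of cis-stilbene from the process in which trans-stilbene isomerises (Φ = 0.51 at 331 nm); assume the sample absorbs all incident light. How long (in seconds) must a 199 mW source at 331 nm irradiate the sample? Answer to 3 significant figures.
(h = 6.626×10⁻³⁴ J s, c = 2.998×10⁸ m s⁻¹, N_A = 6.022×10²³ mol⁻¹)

Product: 6.19×10²⁰ / 6.022×10²³ = 0.001028 mol.
Photons that must be absorbed: 0.001028 / 0.51 = 0.002016 mol.
Photon energy: hc/λ = 6.001×10⁻¹⁹ J; per mole, 3.614×10⁵ J mol⁻¹.
Energy required: 0.002016 × 3.614×10⁵ = 728.6 J.
Time: 728.6 J / 0.199 W = 3660 s.

t ≈ 3660 s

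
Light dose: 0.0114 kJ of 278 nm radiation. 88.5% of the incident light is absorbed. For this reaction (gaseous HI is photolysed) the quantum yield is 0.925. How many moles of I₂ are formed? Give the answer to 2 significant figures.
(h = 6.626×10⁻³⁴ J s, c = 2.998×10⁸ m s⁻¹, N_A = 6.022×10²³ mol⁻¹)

Photon energy at 278 nm: hc/λ = (6.626×10⁻³⁴)(2.998×10⁸)/(278×10⁻⁹) = 7.146×10⁻¹⁹ J.
Incident energy: 0.0114 kJ = 11.4 J.
Photons incident: 11.4 / 7.146×10⁻¹⁹ = 1.595×10¹⁹, i.e. 1.595×10¹⁹/6.022×10²³ = 2.649×10⁻⁵ mol.
Photons absorbed: 0.885 × 2.649×10⁻⁵ = 2.344×10⁻⁵ mol.
Product: Φ × n_abs = 0.925 × 2.344×10⁻⁵ = 2.168×10⁻⁵ mol.

2.2×10⁻⁵ mol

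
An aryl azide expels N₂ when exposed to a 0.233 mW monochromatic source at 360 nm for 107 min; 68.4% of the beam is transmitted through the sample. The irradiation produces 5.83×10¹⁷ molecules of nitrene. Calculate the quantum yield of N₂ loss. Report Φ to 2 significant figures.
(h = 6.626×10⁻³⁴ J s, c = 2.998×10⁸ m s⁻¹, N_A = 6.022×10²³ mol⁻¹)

Φ = 0.68

Product: 5.83×10¹⁷ / 6.022×10²³ = 9.681×10⁻⁷ mol.
Photon energy at 360 nm: hc/λ = (6.626×10⁻³⁴)(2.998×10⁸)/(360×10⁻⁹) = 5.518×10⁻¹⁹ J.
Energy delivered: (0.233 mW)(6420 s) = 1.496 J.
Photons incident: 1.496 / 5.518×10⁻¹⁹ = 2.711×10¹⁸, i.e. 2.711×10¹⁸/6.022×10²³ = 4.502×10⁻⁶ mol.
Fraction absorbed: 1 − 68.4/100 = 0.3160.
Photons absorbed: 0.3160 × 4.502×10⁻⁶ = 1.423×10⁻⁶ mol.
Φ = 9.681×10⁻⁷ mol / 1.423×10⁻⁶ mol photons = 0.68.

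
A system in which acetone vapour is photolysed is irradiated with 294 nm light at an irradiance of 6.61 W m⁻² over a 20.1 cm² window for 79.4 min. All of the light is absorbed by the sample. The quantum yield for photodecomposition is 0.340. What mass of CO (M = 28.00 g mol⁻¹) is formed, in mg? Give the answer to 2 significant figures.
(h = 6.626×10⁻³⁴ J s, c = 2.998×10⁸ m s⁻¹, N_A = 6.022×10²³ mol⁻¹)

1.5 mg

Photon energy at 294 nm: hc/λ = (6.626×10⁻³⁴)(2.998×10⁸)/(294×10⁻⁹) = 6.757×10⁻¹⁹ J.
Energy delivered: (6.61 W m⁻²)(20.1×10⁻⁴ m²)(4764 s) = 63.29 J.
Photons incident: 63.29 / 6.757×10⁻¹⁹ = 9.367×10¹⁹, i.e. 9.367×10¹⁹/6.022×10²³ = 1.555×10⁻⁴ mol.
Product: Φ × n_abs = 0.340 × 1.555×10⁻⁴ = 5.287×10⁻⁵ mol.
Mass: 5.287×10⁻⁵ × 28.00 = 0.001480 g = 1.5 mg.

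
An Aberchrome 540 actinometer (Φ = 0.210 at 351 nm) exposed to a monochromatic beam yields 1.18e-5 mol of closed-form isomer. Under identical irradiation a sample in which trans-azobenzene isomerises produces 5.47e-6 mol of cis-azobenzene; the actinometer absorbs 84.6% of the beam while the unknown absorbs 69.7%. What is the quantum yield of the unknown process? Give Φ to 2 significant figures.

Photons absorbed by the actinometer: 1.18e-5 / 0.210 = 5.619e-5 mol.
Incident flux: 5.619e-5 / 0.846 = 6.642e-5 einstein.
Absorbed by unknown: 0.697 × 6.642e-5 = 4.629e-5 mol.
Φ(unknown) = 5.47e-6 / 4.629e-5 = 0.12.

Φ = 0.12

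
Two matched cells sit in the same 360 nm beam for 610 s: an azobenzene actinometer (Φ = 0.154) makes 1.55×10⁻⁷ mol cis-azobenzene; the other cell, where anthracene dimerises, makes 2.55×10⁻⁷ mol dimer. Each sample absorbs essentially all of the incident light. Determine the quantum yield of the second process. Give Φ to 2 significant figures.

Photons absorbed by the actinometer: 1.55×10⁻⁷ / 0.154 = 1.006×10⁻⁶ mol.
Φ(unknown) = 2.55×10⁻⁷ / 1.006×10⁻⁶ = 0.25.

Φ = 0.25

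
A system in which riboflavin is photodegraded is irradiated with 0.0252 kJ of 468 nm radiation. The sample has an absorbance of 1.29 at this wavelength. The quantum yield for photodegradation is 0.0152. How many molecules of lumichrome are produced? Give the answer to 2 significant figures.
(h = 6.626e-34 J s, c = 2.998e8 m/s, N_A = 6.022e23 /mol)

Photon energy at 468 nm: hc/λ = (6.626e-34)(2.998e8)/(468e-9) = 4.245e-19 J.
Incident energy: 0.0252 kJ = 25.2 J.
Photons incident: 25.2 / 4.245e-19 = 5.936e19, i.e. 5.936e19/6.022e23 = 9.857e-5 mol.
Fraction absorbed: 1 − 10^(−1.29) = 0.9487.
Photons absorbed: 0.9487 × 9.857e-5 = 9.351e-5 mol.
Product: Φ × n_abs = 0.0152 × 9.351e-5 = 1.421e-6 mol.
As a count: 1.421e-6 × 6.022e23 = 8.6e17.

8.6e17 molecules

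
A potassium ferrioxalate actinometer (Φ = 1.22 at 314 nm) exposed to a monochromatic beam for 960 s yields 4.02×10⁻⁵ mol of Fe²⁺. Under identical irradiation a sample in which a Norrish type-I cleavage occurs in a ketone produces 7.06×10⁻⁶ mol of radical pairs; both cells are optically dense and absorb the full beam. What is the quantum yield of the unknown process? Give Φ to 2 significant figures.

Photons absorbed by the actinometer: 4.02×10⁻⁵ / 1.22 = 3.295×10⁻⁵ mol.
Φ(unknown) = 7.06×10⁻⁶ / 3.295×10⁻⁵ = 0.21.

Φ = 0.21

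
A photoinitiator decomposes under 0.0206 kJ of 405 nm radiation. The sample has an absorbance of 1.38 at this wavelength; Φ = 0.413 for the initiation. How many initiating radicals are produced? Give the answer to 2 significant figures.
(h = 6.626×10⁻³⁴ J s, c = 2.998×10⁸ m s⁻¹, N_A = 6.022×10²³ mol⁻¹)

Photon energy at 405 nm: hc/λ = (6.626×10⁻³⁴)(2.998×10⁸)/(405×10⁻⁹) = 4.905×10⁻¹⁹ J.
Incident energy: 0.0206 kJ = 20.6 J.
Photons incident: 20.6 / 4.905×10⁻¹⁹ = 4.200×10¹⁹, i.e. 4.200×10¹⁹/6.022×10²³ = 6.974×10⁻⁵ mol.
Fraction absorbed: 1 − 10^(−1.38) = 0.9583.
Photons absorbed: 0.9583 × 6.974×10⁻⁵ = 6.683×10⁻⁵ mol.
Product: Φ × n_abs = 0.413 × 6.683×10⁻⁵ = 2.760×10⁻⁵ mol.
As a count: 2.760×10⁻⁵ × 6.022×10²³ = 1.7×10¹⁹.

1.7×10¹⁹ initiating radicals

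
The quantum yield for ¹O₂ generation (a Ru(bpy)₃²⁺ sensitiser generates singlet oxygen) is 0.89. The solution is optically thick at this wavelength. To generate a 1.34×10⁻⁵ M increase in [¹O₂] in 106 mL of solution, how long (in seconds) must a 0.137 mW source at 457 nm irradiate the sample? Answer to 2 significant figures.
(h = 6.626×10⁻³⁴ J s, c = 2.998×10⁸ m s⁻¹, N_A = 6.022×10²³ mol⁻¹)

Product: (1.34×10⁻⁵ M)(0.106 L) = 1.420×10⁻⁶ mol.
Photons that must be absorbed: 1.420×10⁻⁶ / 0.89 = 1.596×10⁻⁶ mol.
Photon energy: hc/λ = 4.347×10⁻¹⁹ J; per mole, 2.618×10⁵ J mol⁻¹.
Energy required: 1.596×10⁻⁶ × 2.618×10⁵ = 0.4178 J.
Time: 0.4178 J / 0.000137 W = 3000 s.

t ≈ 3000 s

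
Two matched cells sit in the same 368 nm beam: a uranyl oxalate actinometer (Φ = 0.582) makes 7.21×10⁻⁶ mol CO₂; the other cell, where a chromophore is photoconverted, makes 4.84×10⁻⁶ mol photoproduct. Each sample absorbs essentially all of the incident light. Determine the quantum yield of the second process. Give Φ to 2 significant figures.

Φ = 0.39

Photons absorbed by the actinometer: 7.21×10⁻⁶ / 0.582 = 1.239×10⁻⁵ mol.
Φ(unknown) = 4.84×10⁻⁶ / 1.239×10⁻⁵ = 0.39.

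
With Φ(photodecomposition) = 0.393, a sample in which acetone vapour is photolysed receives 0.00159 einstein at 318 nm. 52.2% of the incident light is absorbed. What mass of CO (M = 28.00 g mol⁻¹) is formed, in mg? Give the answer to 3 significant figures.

9.13 mg

Photons absorbed: 0.522 × 0.00159 = 8.300e-4 mol.
Product: Φ × n_abs = 0.393 × 8.300e-4 = 3.262e-4 mol.
Mass: 3.262e-4 × 28.00 = 0.009134 g = 9.13 mg.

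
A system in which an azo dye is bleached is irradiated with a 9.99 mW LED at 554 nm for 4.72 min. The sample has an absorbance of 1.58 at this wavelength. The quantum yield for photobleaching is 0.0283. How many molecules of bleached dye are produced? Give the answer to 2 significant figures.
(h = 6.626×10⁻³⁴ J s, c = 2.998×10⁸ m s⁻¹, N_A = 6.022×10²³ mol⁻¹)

Photon energy at 554 nm: hc/λ = (6.626×10⁻³⁴)(2.998×10⁸)/(554×10⁻⁹) = 3.586×10⁻¹⁹ J.
Energy delivered: (9.99 mW)(283.2 s) = 2.829 J.
Photons incident: 2.829 / 3.586×10⁻¹⁹ = 7.889×10¹⁸, i.e. 7.889×10¹⁸/6.022×10²³ = 1.310×10⁻⁵ mol.
Fraction absorbed: 1 − 10^(−1.58) = 0.9737.
Photons absorbed: 0.9737 × 1.310×10⁻⁵ = 1.276×10⁻⁵ mol.
Product: Φ × n_abs = 0.0283 × 1.276×10⁻⁵ = 3.611×10⁻⁷ mol.
As a count: 3.611×10⁻⁷ × 6.022×10²³ = 2.2×10¹⁷.

2.2×10¹⁷ molecules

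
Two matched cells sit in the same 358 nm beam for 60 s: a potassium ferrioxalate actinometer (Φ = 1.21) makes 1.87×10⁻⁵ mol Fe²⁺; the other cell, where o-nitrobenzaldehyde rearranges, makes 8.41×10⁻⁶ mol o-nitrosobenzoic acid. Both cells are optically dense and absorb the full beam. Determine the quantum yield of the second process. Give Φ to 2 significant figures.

Photons absorbed by the actinometer: 1.87×10⁻⁵ / 1.21 = 1.545×10⁻⁵ mol.
Φ(unknown) = 8.41×10⁻⁶ / 1.545×10⁻⁵ = 0.54.

Φ = 0.54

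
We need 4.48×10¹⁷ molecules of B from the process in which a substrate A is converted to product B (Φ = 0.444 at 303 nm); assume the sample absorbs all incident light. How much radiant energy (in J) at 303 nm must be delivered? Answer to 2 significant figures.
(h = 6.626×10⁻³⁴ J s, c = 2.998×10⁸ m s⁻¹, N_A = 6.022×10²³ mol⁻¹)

0.66 J

Product: 4.48×10¹⁷ / 6.022×10²³ = 7.439×10⁻⁷ mol.
Photons that must be absorbed: 7.439×10⁻⁷ / 0.444 = 1.675×10⁻⁶ mol.
Photon energy: hc/λ = 6.556×10⁻¹⁹ J; per mole, 3.948×10⁵ J mol⁻¹.
Energy required: 1.675×10⁻⁶ × 3.948×10⁵ = 0.66 J.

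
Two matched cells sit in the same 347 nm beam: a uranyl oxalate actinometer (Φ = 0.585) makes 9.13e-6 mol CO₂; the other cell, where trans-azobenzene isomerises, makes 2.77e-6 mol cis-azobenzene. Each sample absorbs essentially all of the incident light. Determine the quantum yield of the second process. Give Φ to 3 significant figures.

Φ = 0.177

Photons absorbed by the actinometer: 9.13e-6 / 0.585 = 1.561e-5 mol.
Φ(unknown) = 2.77e-6 / 1.561e-5 = 0.177.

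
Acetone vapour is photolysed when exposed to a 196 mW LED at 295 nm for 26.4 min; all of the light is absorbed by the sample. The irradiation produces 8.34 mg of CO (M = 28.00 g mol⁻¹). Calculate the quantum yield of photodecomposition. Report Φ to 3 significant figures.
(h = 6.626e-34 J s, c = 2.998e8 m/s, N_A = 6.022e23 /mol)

Φ = 0.389

Product: 8.34 mg / 28.00 g mol⁻¹ = 2.979e-4 mol.
Photon energy at 295 nm: hc/λ = (6.626e-34)(2.998e8)/(295e-9) = 6.734e-19 J.
Energy delivered: (196 mW)(1584 s) = 310.5 J.
Photons incident: 310.5 / 6.734e-19 = 4.611e20, i.e. 4.611e20/6.022e23 = 7.657e-4 mol.
Φ = 2.979e-4 mol / 7.657e-4 mol photons = 0.389.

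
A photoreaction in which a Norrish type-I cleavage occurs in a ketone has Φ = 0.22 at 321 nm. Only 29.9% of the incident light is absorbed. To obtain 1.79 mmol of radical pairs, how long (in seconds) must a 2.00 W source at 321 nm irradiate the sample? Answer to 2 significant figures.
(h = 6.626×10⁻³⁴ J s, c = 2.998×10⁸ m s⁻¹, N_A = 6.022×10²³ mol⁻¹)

Product: 1.79 mmol = 0.00179 mol.
Photons that must be absorbed: 0.00179 / 0.22 = 0.008136 mol.
Incident photons needed: 0.008136 / 0.299 = 0.02721 mol.
Photon energy: hc/λ = 6.188×10⁻¹⁹ J; per mole, 3.726×10⁵ J mol⁻¹.
Energy required: 0.02721 × 3.726×10⁵ = 1.014×10⁴ J.
Time: 1.014×10⁴ J / 2 W = 5100 s.

t ≈ 5100 s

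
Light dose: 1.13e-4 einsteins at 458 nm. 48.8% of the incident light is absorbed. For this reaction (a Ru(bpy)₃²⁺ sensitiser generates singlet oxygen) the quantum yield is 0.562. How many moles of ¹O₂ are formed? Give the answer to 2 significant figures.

Photons absorbed: 0.488 × 1.13e-4 = 5.514e-5 mol.
Product: Φ × n_abs = 0.562 × 5.514e-5 = 3.099e-5 mol.

3.1e-5 mol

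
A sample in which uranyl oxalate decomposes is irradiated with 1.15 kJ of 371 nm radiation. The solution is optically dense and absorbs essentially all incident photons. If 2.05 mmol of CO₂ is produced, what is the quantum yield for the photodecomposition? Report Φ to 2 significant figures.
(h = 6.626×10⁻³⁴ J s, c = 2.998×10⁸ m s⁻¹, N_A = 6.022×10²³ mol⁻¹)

Φ = 0.57

Product: 2.05 mmol = 0.00205 mol.
Photon energy at 371 nm: hc/λ = (6.626×10⁻³⁴)(2.998×10⁸)/(371×10⁻⁹) = 5.354×10⁻¹⁹ J.
Incident energy: 1.15 kJ = 1150 J.
Photons incident: 1150 / 5.354×10⁻¹⁹ = 2.148×10²¹, i.e. 2.148×10²¹/6.022×10²³ = 0.003567 mol.
Φ = 0.00205 mol / 0.003567 mol photons = 0.57.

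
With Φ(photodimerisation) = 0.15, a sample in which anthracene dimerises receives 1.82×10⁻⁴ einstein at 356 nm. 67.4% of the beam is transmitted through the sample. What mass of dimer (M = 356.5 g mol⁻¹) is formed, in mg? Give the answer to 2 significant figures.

3.2 mg

Fraction absorbed: 1 − 67.4/100 = 0.3260.
Photons absorbed: 0.3260 × 1.82×10⁻⁴ = 5.933×10⁻⁵ mol.
Product: Φ × n_abs = 0.15 × 5.933×10⁻⁵ = 8.900×10⁻⁶ mol.
Mass: 8.900×10⁻⁶ × 356.5 = 0.003173 g = 3.2 mg.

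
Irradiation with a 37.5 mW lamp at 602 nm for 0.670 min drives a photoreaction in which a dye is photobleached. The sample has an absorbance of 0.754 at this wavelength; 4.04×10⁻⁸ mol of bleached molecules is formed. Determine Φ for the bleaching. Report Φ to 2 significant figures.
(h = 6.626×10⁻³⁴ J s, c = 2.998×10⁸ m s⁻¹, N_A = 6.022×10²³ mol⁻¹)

Photon energy at 602 nm: hc/λ = (6.626×10⁻³⁴)(2.998×10⁸)/(602×10⁻⁹) = 3.300×10⁻¹⁹ J.
Energy delivered: (37.5 mW)(40.2 s) = 1.508 J.
Photons incident: 1.508 / 3.300×10⁻¹⁹ = 4.570×10¹⁸, i.e. 4.570×10¹⁸/6.022×10²³ = 7.589×10⁻⁶ mol.
Fraction absorbed: 1 − 10^(−0.754) = 0.8238.
Photons absorbed: 0.8238 × 7.589×10⁻⁶ = 6.252×10⁻⁶ mol.
Φ = 4.04×10⁻⁸ mol / 6.252×10⁻⁶ mol photons = 0.0065.

Φ = 0.0065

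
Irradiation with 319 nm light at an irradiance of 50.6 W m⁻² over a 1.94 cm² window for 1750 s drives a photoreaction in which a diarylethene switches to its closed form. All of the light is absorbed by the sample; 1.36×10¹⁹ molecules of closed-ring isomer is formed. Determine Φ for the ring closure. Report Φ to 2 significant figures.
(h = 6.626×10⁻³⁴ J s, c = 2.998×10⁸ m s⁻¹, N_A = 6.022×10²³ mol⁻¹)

Product: 1.36×10¹⁹ / 6.022×10²³ = 2.258×10⁻⁵ mol.
Photon energy at 319 nm: hc/λ = (6.626×10⁻³⁴)(2.998×10⁸)/(319×10⁻⁹) = 6.227×10⁻¹⁹ J.
Energy delivered: (50.6 W m⁻²)(1.94×10⁻⁴ m²)(1750 s) = 17.18 J.
Photons incident: 17.18 / 6.227×10⁻¹⁹ = 2.759×10¹⁹, i.e. 2.759×10¹⁹/6.022×10²³ = 4.582×10⁻⁵ mol.
Φ = 2.258×10⁻⁵ mol / 4.582×10⁻⁵ mol photons = 0.49.

Φ = 0.49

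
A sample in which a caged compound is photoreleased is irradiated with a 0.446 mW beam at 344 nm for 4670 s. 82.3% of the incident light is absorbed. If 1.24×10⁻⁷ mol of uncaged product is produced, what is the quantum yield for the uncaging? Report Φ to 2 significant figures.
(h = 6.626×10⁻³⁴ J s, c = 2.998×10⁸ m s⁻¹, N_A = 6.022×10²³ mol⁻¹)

Φ = 0.025

Photon energy at 344 nm: hc/λ = (6.626×10⁻³⁴)(2.998×10⁸)/(344×10⁻⁹) = 5.775×10⁻¹⁹ J.
Energy delivered: (0.446 mW)(4670 s) = 2.083 J.
Photons incident: 2.083 / 5.775×10⁻¹⁹ = 3.607×10¹⁸, i.e. 3.607×10¹⁸/6.022×10²³ = 5.990×10⁻⁶ mol.
Photons absorbed: 0.823 × 5.990×10⁻⁶ = 4.930×10⁻⁶ mol.
Φ = 1.24×10⁻⁷ mol / 4.930×10⁻⁶ mol photons = 0.025.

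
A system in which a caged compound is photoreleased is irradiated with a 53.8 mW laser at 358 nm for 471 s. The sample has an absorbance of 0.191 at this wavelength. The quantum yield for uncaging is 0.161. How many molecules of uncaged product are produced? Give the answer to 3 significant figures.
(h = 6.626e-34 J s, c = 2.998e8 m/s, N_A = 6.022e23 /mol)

Photon energy at 358 nm: hc/λ = (6.626e-34)(2.998e8)/(358e-9) = 5.549e-19 J.
Energy delivered: (53.8 mW)(471 s) = 25.34 J.
Photons incident: 25.34 / 5.549e-19 = 4.567e19, i.e. 4.567e19/6.022e23 = 7.584e-5 mol.
Fraction absorbed: 1 − 10^(−0.191) = 0.3558.
Photons absorbed: 0.3558 × 7.584e-5 = 2.698e-5 mol.
Product: Φ × n_abs = 0.161 × 2.698e-5 = 4.344e-6 mol.
As a count: 4.344e-6 × 6.022e23 = 2.62e18.

2.62e18 molecules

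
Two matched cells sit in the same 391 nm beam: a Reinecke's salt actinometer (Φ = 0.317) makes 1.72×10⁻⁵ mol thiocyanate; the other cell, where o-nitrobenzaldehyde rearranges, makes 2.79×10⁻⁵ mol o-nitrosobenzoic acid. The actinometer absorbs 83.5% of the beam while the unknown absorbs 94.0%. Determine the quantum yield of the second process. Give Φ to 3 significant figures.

Photons absorbed by the actinometer: 1.72×10⁻⁵ / 0.317 = 5.426×10⁻⁵ mol.
Incident flux: 5.426×10⁻⁵ / 0.835 = 6.498×10⁻⁵ einstein.
Absorbed by unknown: 0.940 × 6.498×10⁻⁵ = 6.108×10⁻⁵ mol.
Φ(unknown) = 2.79×10⁻⁵ / 6.108×10⁻⁵ = 0.457.

Φ = 0.457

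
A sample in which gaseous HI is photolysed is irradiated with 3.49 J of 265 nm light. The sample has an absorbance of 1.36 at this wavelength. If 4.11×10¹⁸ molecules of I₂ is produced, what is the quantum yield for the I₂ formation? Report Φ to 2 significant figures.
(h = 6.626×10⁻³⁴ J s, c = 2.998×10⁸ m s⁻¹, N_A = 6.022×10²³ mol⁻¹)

Φ = 0.92

Product: 4.11×10¹⁸ / 6.022×10²³ = 6.825×10⁻⁶ mol.
Photon energy at 265 nm: hc/λ = (6.626×10⁻³⁴)(2.998×10⁸)/(265×10⁻⁹) = 7.496×10⁻¹⁹ J.
Photons incident: 3.49 / 7.496×10⁻¹⁹ = 4.656×10¹⁸, i.e. 4.656×10¹⁸/6.022×10²³ = 7.732×10⁻⁶ mol.
Fraction absorbed: 1 − 10^(−1.36) = 0.9563.
Photons absorbed: 0.9563 × 7.732×10⁻⁶ = 7.394×10⁻⁶ mol.
Φ = 6.825×10⁻⁶ mol / 7.394×10⁻⁶ mol photons = 0.92.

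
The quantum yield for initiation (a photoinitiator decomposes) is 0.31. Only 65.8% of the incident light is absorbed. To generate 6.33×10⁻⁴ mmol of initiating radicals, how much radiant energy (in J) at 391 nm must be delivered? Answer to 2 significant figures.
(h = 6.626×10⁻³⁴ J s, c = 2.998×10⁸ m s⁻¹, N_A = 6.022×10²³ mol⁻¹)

Product: 6.33×10⁻⁴ mmol = 6.33×10⁻⁷ mol.
Photons that must be absorbed: 6.33×10⁻⁷ / 0.31 = 2.042×10⁻⁶ mol.
Incident photons needed: 2.042×10⁻⁶ / 0.658 = 3.103×10⁻⁶ mol.
Photon energy: hc/λ = 5.080×10⁻¹⁹ J; per mole, 3.059×10⁵ J mol⁻¹.
Energy required: 3.103×10⁻⁶ × 3.059×10⁵ = 0.95 J.

0.95 J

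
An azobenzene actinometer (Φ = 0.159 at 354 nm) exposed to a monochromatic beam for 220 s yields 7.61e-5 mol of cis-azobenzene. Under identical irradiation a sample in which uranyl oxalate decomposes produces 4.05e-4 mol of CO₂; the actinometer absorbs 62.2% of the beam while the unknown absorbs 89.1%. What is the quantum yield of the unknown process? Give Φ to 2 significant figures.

Φ = 0.59

Photons absorbed by the actinometer: 7.61e-5 / 0.159 = 4.786e-4 mol.
Incident flux: 4.786e-4 / 0.622 = 7.695e-4 einstein.
Absorbed by unknown: 0.891 × 7.695e-4 = 6.856e-4 mol.
Φ(unknown) = 4.05e-4 / 6.856e-4 = 0.59.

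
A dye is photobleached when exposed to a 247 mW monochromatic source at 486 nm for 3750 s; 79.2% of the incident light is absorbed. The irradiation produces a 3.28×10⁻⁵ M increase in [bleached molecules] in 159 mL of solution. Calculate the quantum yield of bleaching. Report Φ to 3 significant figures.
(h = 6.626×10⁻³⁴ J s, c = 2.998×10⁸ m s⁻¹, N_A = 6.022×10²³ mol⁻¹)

Φ = 0.00175

Product: (3.28×10⁻⁵ M)(0.159 L) = 5.215×10⁻⁶ mol.
Photon energy at 486 nm: hc/λ = (6.626×10⁻³⁴)(2.998×10⁸)/(486×10⁻⁹) = 4.087×10⁻¹⁹ J.
Energy delivered: (247 mW)(3750 s) = 926.3 J.
Photons incident: 926.3 / 4.087×10⁻¹⁹ = 2.266×10²¹, i.e. 2.266×10²¹/6.022×10²³ = 0.003763 mol.
Photons absorbed: 0.792 × 0.003763 = 0.002980 mol.
Φ = 5.215×10⁻⁶ mol / 0.002980 mol photons = 0.00175.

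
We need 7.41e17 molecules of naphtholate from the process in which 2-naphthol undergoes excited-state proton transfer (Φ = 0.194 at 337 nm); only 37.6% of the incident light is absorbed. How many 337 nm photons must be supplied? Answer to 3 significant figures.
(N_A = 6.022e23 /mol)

Product: 7.41e17 / 6.022e23 = 1.230e-6 mol.
Photons that must be absorbed: 1.230e-6 / 0.194 = 6.340e-6 mol.
Incident photons needed: 6.340e-6 / 0.376 = 1.686e-5 mol.
Photon count: 1.686e-5 × 6.022e23 = 1.02e19.

1.02e19 photons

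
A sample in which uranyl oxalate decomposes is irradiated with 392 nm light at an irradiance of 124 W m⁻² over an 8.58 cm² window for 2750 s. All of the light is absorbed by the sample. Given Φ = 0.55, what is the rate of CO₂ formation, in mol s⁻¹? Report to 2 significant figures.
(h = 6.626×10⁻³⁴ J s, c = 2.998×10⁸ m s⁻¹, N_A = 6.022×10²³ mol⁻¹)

Photon energy at 392 nm: hc/λ = (6.626×10⁻³⁴)(2.998×10⁸)/(392×10⁻⁹) = 5.068×10⁻¹⁹ J.
Energy delivered: (124 W m⁻²)(8.58×10⁻⁴ m²)(2750 s) = 292.6 J.
Photons incident: 292.6 / 5.068×10⁻¹⁹ = 5.773×10²⁰, i.e. 5.773×10²⁰/6.022×10²³ = 9.587×10⁻⁴ mol.
Product formed: 0.55 × 9.587×10⁻⁴ = 5.273×10⁻⁴ mol.
Rate: 5.273×10⁻⁴ / 2750 s = 1.9×10⁻⁷ mol s⁻¹.

1.9×10⁻⁷ mol s⁻¹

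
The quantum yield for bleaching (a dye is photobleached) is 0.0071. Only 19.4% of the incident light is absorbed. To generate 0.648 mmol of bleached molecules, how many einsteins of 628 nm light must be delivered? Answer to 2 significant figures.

Product: 0.648 mmol = 6.48e-4 mol.
Photons that must be absorbed: 6.48e-4 / 0.0071 = 0.09127 mol.
Incident photons needed: 0.09127 / 0.194 = 0.4705 mol.

0.47 einstein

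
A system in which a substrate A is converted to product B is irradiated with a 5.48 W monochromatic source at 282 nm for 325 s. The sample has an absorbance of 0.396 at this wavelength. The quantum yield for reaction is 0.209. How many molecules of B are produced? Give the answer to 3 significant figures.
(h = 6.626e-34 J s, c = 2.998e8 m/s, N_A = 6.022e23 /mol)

3.16e20 molecules

Photon energy at 282 nm: hc/λ = (6.626e-34)(2.998e8)/(282e-9) = 7.044e-19 J.
Energy delivered: (5.48 W)(325 s) = 1781 J.
Photons incident: 1781 / 7.044e-19 = 2.528e21, i.e. 2.528e21/6.022e23 = 0.004198 mol.
Fraction absorbed: 1 − 10^(−0.396) = 0.5982.
Photons absorbed: 0.5982 × 0.004198 = 0.002511 mol.
Product: Φ × n_abs = 0.209 × 0.002511 = 5.248e-4 mol.
As a count: 5.248e-4 × 6.022e23 = 3.16e20.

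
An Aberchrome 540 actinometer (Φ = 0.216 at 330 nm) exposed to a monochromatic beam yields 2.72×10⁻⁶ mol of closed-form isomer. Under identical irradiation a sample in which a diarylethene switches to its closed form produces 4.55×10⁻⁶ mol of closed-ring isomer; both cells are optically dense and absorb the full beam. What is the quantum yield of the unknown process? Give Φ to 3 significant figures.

Photons absorbed by the actinometer: 2.72×10⁻⁶ / 0.216 = 1.259×10⁻⁵ mol.
Φ(unknown) = 4.55×10⁻⁶ / 1.259×10⁻⁵ = 0.361.

Φ = 0.361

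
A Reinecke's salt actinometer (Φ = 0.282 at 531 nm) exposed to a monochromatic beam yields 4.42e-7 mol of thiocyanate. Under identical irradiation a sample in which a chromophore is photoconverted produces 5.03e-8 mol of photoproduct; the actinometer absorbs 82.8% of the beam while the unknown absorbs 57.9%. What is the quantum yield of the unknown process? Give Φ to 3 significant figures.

Photons absorbed by the actinometer: 4.42e-7 / 0.282 = 1.567e-6 mol.
Incident flux: 1.567e-6 / 0.828 = 1.893e-6 einstein.
Absorbed by unknown: 0.579 × 1.893e-6 = 1.096e-6 mol.
Φ(unknown) = 5.03e-8 / 1.096e-6 = 0.0459.

Φ = 0.0459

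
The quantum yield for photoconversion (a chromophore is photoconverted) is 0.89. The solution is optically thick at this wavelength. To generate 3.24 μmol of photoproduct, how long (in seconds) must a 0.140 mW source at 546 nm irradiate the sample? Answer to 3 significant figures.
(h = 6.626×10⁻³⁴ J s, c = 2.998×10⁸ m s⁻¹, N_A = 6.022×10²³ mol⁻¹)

t ≈ 5700 s

Product: 3.24 μmol = 3.24×10⁻⁶ mol.
Photons that must be absorbed: 3.24×10⁻⁶ / 0.89 = 3.640×10⁻⁶ mol.
Photon energy: hc/λ = 3.638×10⁻¹⁹ J; per mole, 2.191×10⁵ J mol⁻¹.
Energy required: 3.640×10⁻⁶ × 2.191×10⁵ = 0.7975 J.
Time: 0.7975 J / 0.00014 W = 5700 s.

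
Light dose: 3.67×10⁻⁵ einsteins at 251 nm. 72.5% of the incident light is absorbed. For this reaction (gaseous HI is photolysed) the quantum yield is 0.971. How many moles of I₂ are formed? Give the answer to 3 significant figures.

2.58×10⁻⁵ mol

Photons absorbed: 0.725 × 3.67×10⁻⁵ = 2.661×10⁻⁵ mol.
Product: Φ × n_abs = 0.971 × 2.661×10⁻⁵ = 2.584×10⁻⁵ mol.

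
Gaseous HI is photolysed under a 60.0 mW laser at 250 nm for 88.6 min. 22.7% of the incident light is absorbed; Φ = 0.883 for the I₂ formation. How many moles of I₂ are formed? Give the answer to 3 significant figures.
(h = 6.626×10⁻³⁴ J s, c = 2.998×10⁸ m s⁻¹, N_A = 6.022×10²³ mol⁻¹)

Photon energy at 250 nm: hc/λ = (6.626×10⁻³⁴)(2.998×10⁸)/(250×10⁻⁹) = 7.946×10⁻¹⁹ J.
Energy delivered: (60.0 mW)(5316 s) = 319.0 J.
Photons incident: 319.0 / 7.946×10⁻¹⁹ = 4.015×10²⁰, i.e. 4.015×10²⁰/6.022×10²³ = 6.667×10⁻⁴ mol.
Photons absorbed: 0.227 × 6.667×10⁻⁴ = 1.513×10⁻⁴ mol.
Product: Φ × n_abs = 0.883 × 1.513×10⁻⁴ = 1.336×10⁻⁴ mol.

1.34×10⁻⁴ mol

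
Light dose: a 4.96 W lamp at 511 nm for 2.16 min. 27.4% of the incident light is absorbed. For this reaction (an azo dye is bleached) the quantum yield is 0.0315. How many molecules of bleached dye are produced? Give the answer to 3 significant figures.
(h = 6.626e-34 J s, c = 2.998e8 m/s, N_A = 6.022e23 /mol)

1.43e19 molecules

Photon energy at 511 nm: hc/λ = (6.626e-34)(2.998e8)/(511e-9) = 3.887e-19 J.
Energy delivered: (4.96 W)(129.6 s) = 642.8 J.
Photons incident: 642.8 / 3.887e-19 = 1.654e21, i.e. 1.654e21/6.022e23 = 0.002747 mol.
Photons absorbed: 0.274 × 0.002747 = 7.527e-4 mol.
Product: Φ × n_abs = 0.0315 × 7.527e-4 = 2.371e-5 mol.
As a count: 2.371e-5 × 6.022e23 = 1.43e19.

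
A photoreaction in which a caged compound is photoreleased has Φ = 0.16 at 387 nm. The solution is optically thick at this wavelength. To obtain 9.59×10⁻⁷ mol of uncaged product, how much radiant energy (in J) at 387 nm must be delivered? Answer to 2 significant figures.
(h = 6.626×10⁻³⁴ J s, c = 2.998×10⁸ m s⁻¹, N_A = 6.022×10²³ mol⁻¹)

Photons that must be absorbed: 9.59×10⁻⁷ / 0.16 = 5.994×10⁻⁶ mol.
Photon energy: hc/λ = 5.133×10⁻¹⁹ J; per mole, 3.091×10⁵ J mol⁻¹.
Energy required: 5.994×10⁻⁶ × 3.091×10⁵ = 1.9 J.

1.9 J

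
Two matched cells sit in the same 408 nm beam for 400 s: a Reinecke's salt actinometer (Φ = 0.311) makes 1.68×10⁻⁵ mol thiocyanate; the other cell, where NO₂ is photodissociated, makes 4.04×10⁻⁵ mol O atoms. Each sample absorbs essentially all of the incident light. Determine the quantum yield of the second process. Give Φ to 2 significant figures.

Φ = 0.75

Photons absorbed by the actinometer: 1.68×10⁻⁵ / 0.311 = 5.402×10⁻⁵ mol.
Φ(unknown) = 4.04×10⁻⁵ / 5.402×10⁻⁵ = 0.75.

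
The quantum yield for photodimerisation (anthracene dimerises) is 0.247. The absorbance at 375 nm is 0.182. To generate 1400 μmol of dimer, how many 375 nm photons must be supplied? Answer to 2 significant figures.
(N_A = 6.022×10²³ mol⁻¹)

1.0×10²² photons

Product: 1400 μmol = 0.00140 mol.
Photons that must be absorbed: 0.00140 / 0.247 = 0.005668 mol.
Fraction absorbed: 1 − 10^(−0.182) = 0.3423.
Incident photons needed: 0.005668 / 0.3423 = 0.01656 mol.
Photon count: 0.01656 × 6.022×10²³ = 1.0×10²².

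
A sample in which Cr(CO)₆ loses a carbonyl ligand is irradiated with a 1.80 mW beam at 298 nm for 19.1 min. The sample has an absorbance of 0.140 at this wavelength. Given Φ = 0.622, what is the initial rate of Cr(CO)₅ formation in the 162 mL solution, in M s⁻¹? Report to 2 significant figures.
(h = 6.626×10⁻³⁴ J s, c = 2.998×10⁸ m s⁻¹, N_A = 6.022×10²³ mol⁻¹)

4.7×10⁻⁹ M s⁻¹

Photon energy at 298 nm: hc/λ = (6.626×10⁻³⁴)(2.998×10⁸)/(298×10⁻⁹) = 6.666×10⁻¹⁹ J.
Energy delivered: (1.80 mW)(1146 s) = 2.063 J.
Photons incident: 2.063 / 6.666×10⁻¹⁹ = 3.095×10¹⁸, i.e. 3.095×10¹⁸/6.022×10²³ = 5.139×10⁻⁶ mol.
Fraction absorbed: 1 − 10^(−0.140) = 0.2756.
Photons absorbed: 0.2756 × 5.139×10⁻⁶ = 1.416×10⁻⁶ mol.
Product formed: 0.622 × 1.416×10⁻⁶ = 8.808×10⁻⁷ mol.
Rate: 8.808×10⁻⁷ mol / (1146 s × 0.162 L) = 4.7×10⁻⁹ M s⁻¹.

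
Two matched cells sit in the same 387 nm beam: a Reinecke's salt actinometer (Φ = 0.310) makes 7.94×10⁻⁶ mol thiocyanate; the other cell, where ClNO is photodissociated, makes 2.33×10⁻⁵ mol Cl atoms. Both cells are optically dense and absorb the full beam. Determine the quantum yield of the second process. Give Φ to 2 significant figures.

Φ = 0.91

Photons absorbed by the actinometer: 7.94×10⁻⁶ / 0.310 = 2.561×10⁻⁵ mol.
Φ(unknown) = 2.33×10⁻⁵ / 2.561×10⁻⁵ = 0.91.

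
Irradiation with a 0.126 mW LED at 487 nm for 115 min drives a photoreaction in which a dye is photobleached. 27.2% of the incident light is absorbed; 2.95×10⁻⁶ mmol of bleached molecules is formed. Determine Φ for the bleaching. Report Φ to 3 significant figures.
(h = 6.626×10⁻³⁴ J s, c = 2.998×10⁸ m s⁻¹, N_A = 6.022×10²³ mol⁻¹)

Product: 2.95×10⁻⁶ mmol = 2.95×10⁻⁹ mol.
Photon energy at 487 nm: hc/λ = (6.626×10⁻³⁴)(2.998×10⁸)/(487×10⁻⁹) = 4.079×10⁻¹⁹ J.
Energy delivered: (0.126 mW)(6900 s) = 0.8694 J.
Photons incident: 0.8694 / 4.079×10⁻¹⁹ = 2.131×10¹⁸, i.e. 2.131×10¹⁸/6.022×10²³ = 3.539×10⁻⁶ mol.
Photons absorbed: 0.272 × 3.539×10⁻⁶ = 9.626×10⁻⁷ mol.
Φ = 2.95×10⁻⁹ mol / 9.626×10⁻⁷ mol photons = 0.00306.

Φ = 0.00306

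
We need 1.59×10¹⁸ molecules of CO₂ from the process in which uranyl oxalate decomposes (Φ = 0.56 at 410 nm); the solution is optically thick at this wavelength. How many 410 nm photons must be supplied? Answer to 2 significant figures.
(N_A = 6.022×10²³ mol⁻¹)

Product: 1.59×10¹⁸ / 6.022×10²³ = 2.640×10⁻⁶ mol.
Photons that must be absorbed: 2.640×10⁻⁶ / 0.56 = 4.714×10⁻⁶ mol.
Photon count: 4.714×10⁻⁶ × 6.022×10²³ = 2.8×10¹⁸.

2.8×10¹⁸ photons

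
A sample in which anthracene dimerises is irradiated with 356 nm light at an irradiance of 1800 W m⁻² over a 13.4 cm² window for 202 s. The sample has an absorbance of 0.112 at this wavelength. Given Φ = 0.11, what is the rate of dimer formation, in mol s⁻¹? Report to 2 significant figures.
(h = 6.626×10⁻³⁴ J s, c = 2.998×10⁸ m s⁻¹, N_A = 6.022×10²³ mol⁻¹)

Photon energy at 356 nm: hc/λ = (6.626×10⁻³⁴)(2.998×10⁸)/(356×10⁻⁹) = 5.580×10⁻¹⁹ J.
Energy delivered: (1800 W m⁻²)(13.4×10⁻⁴ m²)(202 s) = 487.2 J.
Photons incident: 487.2 / 5.580×10⁻¹⁹ = 8.731×10²⁰, i.e. 8.731×10²⁰/6.022×10²³ = 0.001450 mol.
Fraction absorbed: 1 − 10^(−0.112) = 0.2273.
Photons absorbed: 0.2273 × 0.001450 = 3.296×10⁻⁴ mol.
Product formed: 0.11 × 3.296×10⁻⁴ = 3.626×10⁻⁵ mol.
Rate: 3.626×10⁻⁵ / 202 s = 1.8×10⁻⁷ mol s⁻¹.

1.8×10⁻⁷ mol s⁻¹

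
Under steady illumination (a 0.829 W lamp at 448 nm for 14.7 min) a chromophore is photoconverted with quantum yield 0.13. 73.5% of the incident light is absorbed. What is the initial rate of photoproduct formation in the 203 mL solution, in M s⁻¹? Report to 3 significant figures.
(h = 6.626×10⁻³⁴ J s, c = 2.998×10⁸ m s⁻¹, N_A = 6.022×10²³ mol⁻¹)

1.46×10⁻⁶ M s⁻¹

Photon energy at 448 nm: hc/λ = (6.626×10⁻³⁴)(2.998×10⁸)/(448×10⁻⁹) = 4.434×10⁻¹⁹ J.
Energy delivered: (0.829 W)(882 s) = 731.2 J.
Photons incident: 731.2 / 4.434×10⁻¹⁹ = 1.649×10²¹, i.e. 1.649×10²¹/6.022×10²³ = 0.002738 mol.
Photons absorbed: 0.735 × 0.002738 = 0.002012 mol.
Product formed: 0.13 × 0.002012 = 2.616×10⁻⁴ mol.
Rate: 2.616×10⁻⁴ mol / (882 s × 0.203 L) = 1.46×10⁻⁶ M s⁻¹.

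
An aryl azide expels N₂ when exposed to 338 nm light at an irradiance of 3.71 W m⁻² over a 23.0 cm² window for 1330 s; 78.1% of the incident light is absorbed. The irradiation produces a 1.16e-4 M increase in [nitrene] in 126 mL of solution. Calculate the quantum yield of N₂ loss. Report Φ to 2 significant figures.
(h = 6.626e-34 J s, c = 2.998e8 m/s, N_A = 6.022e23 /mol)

Φ = 0.58

Product: (1.16e-4 M)(0.126 L) = 1.462e-5 mol.
Photon energy at 338 nm: hc/λ = (6.626e-34)(2.998e8)/(338e-9) = 5.877e-19 J.
Energy delivered: (3.71 W m⁻²)(23.0e-4 m²)(1330 s) = 11.35 J.
Photons incident: 11.35 / 5.877e-19 = 1.931e19, i.e. 1.931e19/6.022e23 = 3.207e-5 mol.
Photons absorbed: 0.781 × 3.207e-5 = 2.505e-5 mol.
Φ = 1.462e-5 mol / 2.505e-5 mol photons = 0.58.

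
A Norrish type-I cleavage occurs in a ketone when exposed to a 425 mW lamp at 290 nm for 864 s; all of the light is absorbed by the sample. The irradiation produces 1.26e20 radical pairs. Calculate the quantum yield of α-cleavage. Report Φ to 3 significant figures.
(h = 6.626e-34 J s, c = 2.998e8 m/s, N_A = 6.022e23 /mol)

Product: 1.26e20 / 6.022e23 = 2.092e-4 mol.
Photon energy at 290 nm: hc/λ = (6.626e-34)(2.998e8)/(290e-9) = 6.850e-19 J.
Energy delivered: (425 mW)(864 s) = 367.2 J.
Photons incident: 367.2 / 6.850e-19 = 5.361e20, i.e. 5.361e20/6.022e23 = 8.902e-4 mol.
Φ = 2.092e-4 mol / 8.902e-4 mol photons = 0.235.

Φ = 0.235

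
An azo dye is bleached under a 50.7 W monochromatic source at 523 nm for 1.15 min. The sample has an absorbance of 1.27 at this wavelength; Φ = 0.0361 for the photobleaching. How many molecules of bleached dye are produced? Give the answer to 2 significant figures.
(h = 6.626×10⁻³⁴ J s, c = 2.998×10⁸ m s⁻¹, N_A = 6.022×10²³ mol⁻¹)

Photon energy at 523 nm: hc/λ = (6.626×10⁻³⁴)(2.998×10⁸)/(523×10⁻⁹) = 3.798×10⁻¹⁹ J.
Energy delivered: (50.7 W)(69 s) = 3498 J.
Photons incident: 3498 / 3.798×10⁻¹⁹ = 9.210×10²¹, i.e. 9.210×10²¹/6.022×10²³ = 0.01529 mol.
Fraction absorbed: 1 − 10^(−1.27) = 0.9463.
Photons absorbed: 0.9463 × 0.01529 = 0.01447 mol.
Product: Φ × n_abs = 0.0361 × 0.01447 = 5.224×10⁻⁴ mol.
As a count: 5.224×10⁻⁴ × 6.022×10²³ = 3.1×10²⁰.

3.1×10²⁰ molecules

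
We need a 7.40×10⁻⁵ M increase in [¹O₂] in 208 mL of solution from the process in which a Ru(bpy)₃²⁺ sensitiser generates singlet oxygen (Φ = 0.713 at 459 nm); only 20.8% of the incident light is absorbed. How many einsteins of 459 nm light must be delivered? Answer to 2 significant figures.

1.0×10⁻⁴ einstein

Product: (7.40×10⁻⁵ M)(0.208 L) = 1.539×10⁻⁵ mol.
Photons that must be absorbed: 1.539×10⁻⁵ / 0.713 = 2.158×10⁻⁵ mol.
Incident photons needed: 2.158×10⁻⁵ / 0.208 = 1.037×10⁻⁴ mol.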